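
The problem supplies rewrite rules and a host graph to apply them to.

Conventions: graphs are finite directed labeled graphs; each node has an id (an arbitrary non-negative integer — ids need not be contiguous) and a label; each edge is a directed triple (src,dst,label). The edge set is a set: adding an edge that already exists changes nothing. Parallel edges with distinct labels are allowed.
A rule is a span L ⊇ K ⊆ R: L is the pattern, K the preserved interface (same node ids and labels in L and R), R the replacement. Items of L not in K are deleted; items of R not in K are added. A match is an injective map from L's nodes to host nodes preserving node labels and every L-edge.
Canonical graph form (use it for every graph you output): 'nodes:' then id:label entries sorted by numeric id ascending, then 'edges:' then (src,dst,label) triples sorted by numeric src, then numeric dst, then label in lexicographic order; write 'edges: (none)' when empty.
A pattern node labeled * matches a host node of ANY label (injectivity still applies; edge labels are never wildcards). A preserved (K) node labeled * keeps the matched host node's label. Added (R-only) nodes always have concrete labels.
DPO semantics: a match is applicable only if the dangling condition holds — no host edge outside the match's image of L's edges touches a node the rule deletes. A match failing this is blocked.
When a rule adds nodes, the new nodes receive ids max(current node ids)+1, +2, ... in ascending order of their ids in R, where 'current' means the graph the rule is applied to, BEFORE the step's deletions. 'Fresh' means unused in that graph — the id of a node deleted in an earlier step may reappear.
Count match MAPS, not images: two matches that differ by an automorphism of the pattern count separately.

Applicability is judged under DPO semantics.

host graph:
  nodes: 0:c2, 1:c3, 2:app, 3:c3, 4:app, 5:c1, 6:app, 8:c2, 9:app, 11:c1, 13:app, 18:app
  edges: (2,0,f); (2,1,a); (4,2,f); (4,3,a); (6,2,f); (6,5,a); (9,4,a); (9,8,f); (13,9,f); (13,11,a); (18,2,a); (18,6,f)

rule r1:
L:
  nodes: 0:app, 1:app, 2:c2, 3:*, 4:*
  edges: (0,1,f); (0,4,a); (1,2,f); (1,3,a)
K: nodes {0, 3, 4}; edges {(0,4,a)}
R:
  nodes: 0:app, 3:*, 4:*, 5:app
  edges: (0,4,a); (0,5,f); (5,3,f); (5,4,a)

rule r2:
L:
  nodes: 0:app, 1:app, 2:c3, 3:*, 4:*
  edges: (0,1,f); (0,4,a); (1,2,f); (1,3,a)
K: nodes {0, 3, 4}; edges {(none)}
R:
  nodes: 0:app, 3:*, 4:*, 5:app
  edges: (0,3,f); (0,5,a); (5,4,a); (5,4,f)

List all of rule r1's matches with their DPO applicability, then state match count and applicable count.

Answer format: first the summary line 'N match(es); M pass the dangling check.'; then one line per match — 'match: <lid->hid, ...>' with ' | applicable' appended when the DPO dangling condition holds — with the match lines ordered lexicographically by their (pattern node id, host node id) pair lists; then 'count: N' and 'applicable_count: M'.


3 match(es); 1 pass the dangling check.
match: 0->4, 1->2, 2->0, 3->1, 4->3
match: 0->6, 1->2, 2->0, 3->1, 4->5
match: 0->13, 1->9, 2->8, 3->4, 4->11 | applicable
count: 3
applicable_count: 1


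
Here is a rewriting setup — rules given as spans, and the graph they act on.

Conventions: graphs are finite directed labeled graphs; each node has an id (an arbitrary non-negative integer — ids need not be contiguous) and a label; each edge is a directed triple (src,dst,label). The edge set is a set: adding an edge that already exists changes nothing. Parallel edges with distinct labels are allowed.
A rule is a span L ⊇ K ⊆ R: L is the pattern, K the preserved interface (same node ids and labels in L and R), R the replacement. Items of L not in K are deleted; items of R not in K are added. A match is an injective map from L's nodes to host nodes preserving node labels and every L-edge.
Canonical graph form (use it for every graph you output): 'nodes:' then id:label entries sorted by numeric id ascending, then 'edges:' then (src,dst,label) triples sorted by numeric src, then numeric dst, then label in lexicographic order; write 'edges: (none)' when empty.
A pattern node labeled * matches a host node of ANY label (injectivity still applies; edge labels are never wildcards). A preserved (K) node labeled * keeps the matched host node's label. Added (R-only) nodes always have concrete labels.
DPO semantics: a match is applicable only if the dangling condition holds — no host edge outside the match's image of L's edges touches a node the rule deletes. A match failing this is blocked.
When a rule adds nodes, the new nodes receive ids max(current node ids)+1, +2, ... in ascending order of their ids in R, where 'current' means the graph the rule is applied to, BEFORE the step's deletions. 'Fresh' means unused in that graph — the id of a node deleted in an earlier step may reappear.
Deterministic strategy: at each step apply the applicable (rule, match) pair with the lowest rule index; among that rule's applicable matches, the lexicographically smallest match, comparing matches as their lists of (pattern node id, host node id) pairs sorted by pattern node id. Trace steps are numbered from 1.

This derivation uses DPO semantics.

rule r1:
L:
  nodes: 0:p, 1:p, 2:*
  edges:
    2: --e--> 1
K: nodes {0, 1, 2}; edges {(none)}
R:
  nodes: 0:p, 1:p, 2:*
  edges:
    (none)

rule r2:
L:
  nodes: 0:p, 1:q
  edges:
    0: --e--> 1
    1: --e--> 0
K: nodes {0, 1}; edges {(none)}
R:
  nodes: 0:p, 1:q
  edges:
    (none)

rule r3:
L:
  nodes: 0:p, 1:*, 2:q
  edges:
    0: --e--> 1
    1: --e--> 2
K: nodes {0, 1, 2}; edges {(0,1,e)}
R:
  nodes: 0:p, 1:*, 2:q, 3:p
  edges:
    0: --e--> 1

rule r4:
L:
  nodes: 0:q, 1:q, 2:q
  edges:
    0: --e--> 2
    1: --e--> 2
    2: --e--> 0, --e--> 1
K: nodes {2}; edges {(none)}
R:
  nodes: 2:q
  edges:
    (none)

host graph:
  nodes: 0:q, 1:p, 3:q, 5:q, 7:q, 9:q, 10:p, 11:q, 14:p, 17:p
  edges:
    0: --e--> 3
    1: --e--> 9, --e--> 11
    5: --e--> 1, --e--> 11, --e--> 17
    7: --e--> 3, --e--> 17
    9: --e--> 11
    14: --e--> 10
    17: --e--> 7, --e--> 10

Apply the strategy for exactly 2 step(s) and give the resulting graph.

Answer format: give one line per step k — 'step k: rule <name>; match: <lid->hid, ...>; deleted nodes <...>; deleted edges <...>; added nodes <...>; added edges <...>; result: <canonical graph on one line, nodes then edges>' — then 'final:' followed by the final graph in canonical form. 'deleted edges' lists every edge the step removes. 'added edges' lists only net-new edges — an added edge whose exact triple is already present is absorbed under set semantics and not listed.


step 1: rule r1; match: 0->1, 1->10, 2->14; deleted nodes (none); deleted edges (14,10,e); added nodes (none); added edges (none); result: nodes: 0:q, 1:p, 3:q, 5:q, 7:q, 9:q, 10:p, 11:q, 14:p, 17:p edges: (0,3,e); (1,9,e); (1,11,e); (5,1,e); (5,11,e); (5,17,e); (7,3,e); (7,17,e); (9,11,e); (17,7,e); (17,10,e)
step 2: rule r1; match: 0->1, 1->10, 2->17; deleted nodes (none); deleted edges (17,10,e); added nodes (none); added edges (none); result: nodes: 0:q, 1:p, 3:q, 5:q, 7:q, 9:q, 10:p, 11:q, 14:p, 17:p edges: (0,3,e); (1,9,e); (1,11,e); (5,1,e); (5,11,e); (5,17,e); (7,3,e); (7,17,e); (9,11,e); (17,7,e)
final:
nodes: 0:q, 1:p, 3:q, 5:q, 7:q, 9:q, 10:p, 11:q, 14:p, 17:p
edges: (0,3,e); (1,9,e); (1,11,e); (5,1,e); (5,11,e); (5,17,e); (7,3,e); (7,17,e); (9,11,e); (17,7,e)


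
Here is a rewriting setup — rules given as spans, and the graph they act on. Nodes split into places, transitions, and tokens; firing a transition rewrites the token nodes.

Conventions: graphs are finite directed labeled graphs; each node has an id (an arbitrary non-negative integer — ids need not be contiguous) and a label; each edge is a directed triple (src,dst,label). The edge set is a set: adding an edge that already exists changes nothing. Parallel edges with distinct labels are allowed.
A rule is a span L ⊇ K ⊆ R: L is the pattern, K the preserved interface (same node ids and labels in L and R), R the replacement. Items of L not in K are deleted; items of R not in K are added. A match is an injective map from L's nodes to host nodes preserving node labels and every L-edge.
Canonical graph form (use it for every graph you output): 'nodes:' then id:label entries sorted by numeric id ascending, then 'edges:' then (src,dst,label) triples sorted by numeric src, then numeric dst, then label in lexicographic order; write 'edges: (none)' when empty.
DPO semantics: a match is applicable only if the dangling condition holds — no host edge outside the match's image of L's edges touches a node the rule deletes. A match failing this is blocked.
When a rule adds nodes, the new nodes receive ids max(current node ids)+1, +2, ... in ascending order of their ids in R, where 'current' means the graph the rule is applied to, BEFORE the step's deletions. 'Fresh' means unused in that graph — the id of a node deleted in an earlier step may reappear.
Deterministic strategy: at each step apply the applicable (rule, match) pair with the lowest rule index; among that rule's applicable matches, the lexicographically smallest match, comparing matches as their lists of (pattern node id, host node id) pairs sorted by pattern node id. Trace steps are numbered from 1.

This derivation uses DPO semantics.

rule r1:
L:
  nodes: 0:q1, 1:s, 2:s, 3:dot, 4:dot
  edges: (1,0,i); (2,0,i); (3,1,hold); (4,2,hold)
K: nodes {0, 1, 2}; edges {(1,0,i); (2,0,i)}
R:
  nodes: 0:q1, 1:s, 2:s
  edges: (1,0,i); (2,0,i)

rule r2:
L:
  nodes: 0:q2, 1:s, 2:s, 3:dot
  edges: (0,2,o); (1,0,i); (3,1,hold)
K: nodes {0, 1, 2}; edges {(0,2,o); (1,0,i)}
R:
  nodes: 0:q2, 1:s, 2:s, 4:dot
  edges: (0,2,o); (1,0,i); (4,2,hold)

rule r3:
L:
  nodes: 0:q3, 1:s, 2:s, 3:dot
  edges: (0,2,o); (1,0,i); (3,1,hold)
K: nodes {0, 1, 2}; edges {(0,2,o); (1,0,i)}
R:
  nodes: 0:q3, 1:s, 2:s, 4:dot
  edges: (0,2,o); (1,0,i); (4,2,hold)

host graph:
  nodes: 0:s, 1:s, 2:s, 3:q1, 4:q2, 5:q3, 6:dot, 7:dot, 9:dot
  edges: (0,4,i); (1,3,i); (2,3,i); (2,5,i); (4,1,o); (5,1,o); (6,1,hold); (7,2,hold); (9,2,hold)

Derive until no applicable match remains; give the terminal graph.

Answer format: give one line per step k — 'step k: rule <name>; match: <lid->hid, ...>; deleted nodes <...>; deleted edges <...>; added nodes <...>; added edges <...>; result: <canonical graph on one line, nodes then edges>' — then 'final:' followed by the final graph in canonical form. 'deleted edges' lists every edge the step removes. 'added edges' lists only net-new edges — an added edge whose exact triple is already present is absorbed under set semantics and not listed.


step 1: rule r1; match: 0->3, 1->1, 2->2, 3->6, 4->7; deleted nodes 6, 7; deleted edges (6,1,hold); (7,2,hold); added nodes (none); added edges (none); result: nodes: 0:s, 1:s, 2:s, 3:q1, 4:q2, 5:q3, 9:dot edges: (0,4,i); (1,3,i); (2,3,i); (2,5,i); (4,1,o); (5,1,o); (9,2,hold)
step 2: rule r3; match: 0->5, 1->2, 2->1, 3->9; deleted nodes 9; deleted edges (9,2,hold); added nodes 10; added edges (10,1,hold); result: nodes: 0:s, 1:s, 2:s, 3:q1, 4:q2, 5:q3, 10:dot edges: (0,4,i); (1,3,i); (2,3,i); (2,5,i); (4,1,o); (5,1,o); (10,1,hold)
final:
nodes: 0:s, 1:s, 2:s, 3:q1, 4:q2, 5:q3, 10:dot
edges: (0,4,i); (1,3,i); (2,3,i); (2,5,i); (4,1,o); (5,1,o); (10,1,hold)


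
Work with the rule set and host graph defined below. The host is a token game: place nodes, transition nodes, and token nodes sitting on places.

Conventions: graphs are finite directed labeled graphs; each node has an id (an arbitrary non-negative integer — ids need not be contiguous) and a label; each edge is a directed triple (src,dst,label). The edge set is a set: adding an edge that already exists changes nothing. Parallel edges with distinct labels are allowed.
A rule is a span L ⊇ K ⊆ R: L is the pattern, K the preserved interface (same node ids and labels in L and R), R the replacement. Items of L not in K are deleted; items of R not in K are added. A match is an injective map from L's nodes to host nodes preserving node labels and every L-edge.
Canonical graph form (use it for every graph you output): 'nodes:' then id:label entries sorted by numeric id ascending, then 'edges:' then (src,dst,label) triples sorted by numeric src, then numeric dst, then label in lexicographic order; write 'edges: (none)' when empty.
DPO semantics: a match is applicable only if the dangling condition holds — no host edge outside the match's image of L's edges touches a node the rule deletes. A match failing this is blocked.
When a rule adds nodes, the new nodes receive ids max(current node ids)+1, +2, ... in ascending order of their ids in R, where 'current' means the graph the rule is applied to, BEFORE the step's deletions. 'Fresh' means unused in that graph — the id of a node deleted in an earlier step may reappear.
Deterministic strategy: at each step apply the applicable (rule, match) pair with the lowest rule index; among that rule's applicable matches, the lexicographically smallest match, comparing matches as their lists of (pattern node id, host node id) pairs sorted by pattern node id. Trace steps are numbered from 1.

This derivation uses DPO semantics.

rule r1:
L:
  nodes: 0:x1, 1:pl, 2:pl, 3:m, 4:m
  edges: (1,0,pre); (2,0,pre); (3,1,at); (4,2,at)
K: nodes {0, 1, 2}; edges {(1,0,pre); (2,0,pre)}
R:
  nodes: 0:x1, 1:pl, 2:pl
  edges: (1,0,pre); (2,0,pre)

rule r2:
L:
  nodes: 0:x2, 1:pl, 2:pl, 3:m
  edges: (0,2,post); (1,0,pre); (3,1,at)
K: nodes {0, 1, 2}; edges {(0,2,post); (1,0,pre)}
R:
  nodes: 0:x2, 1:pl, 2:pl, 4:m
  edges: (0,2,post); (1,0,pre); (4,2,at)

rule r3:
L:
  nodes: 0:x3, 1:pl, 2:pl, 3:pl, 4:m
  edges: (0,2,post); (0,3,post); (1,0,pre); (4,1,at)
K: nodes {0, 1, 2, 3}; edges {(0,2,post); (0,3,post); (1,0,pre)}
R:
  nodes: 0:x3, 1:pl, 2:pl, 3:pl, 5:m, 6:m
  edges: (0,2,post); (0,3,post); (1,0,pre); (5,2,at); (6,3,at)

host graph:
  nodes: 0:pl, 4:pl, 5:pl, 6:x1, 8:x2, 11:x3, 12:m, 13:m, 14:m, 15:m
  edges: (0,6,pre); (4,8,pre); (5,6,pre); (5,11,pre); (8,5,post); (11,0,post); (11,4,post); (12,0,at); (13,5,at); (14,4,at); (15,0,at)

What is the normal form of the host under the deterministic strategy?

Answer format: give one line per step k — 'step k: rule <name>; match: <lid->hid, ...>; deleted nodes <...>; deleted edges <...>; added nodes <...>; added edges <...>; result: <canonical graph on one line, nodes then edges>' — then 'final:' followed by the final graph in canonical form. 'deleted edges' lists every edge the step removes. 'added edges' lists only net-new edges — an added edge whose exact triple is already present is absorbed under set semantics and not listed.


step 1: rule r1; match: 0->6, 1->0, 2->5, 3->12, 4->13; deleted nodes 12, 13; deleted edges (12,0,at); (13,5,at); added nodes (none); added edges (none); result: nodes: 0:pl, 4:pl, 5:pl, 6:x1, 8:x2, 11:x3, 14:m, 15:m edges: (0,6,pre); (4,8,pre); (5,6,pre); (5,11,pre); (8,5,post); (11,0,post); (11,4,post); (14,4,at); (15,0,at)
step 2: rule r2; match: 0->8, 1->4, 2->5, 3->14; deleted nodes 14; deleted edges (14,4,at); added nodes 16; added edges (16,5,at); result: nodes: 0:pl, 4:pl, 5:pl, 6:x1, 8:x2, 11:x3, 15:m, 16:m edges: (0,6,pre); (4,8,pre); (5,6,pre); (5,11,pre); (8,5,post); (11,0,post); (11,4,post); (15,0,at); (16,5,at)
step 3: rule r1; match: 0->6, 1->0, 2->5, 3->15, 4->16; deleted nodes 15, 16; deleted edges (15,0,at); (16,5,at); added nodes (none); added edges (none); result: nodes: 0:pl, 4:pl, 5:pl, 6:x1, 8:x2, 11:x3 edges: (0,6,pre); (4,8,pre); (5,6,pre); (5,11,pre); (8,5,post); (11,0,post); (11,4,post)
final:
nodes: 0:pl, 4:pl, 5:pl, 6:x1, 8:x2, 11:x3
edges: (0,6,pre); (4,8,pre); (5,6,pre); (5,11,pre); (8,5,post); (11,0,post); (11,4,post)


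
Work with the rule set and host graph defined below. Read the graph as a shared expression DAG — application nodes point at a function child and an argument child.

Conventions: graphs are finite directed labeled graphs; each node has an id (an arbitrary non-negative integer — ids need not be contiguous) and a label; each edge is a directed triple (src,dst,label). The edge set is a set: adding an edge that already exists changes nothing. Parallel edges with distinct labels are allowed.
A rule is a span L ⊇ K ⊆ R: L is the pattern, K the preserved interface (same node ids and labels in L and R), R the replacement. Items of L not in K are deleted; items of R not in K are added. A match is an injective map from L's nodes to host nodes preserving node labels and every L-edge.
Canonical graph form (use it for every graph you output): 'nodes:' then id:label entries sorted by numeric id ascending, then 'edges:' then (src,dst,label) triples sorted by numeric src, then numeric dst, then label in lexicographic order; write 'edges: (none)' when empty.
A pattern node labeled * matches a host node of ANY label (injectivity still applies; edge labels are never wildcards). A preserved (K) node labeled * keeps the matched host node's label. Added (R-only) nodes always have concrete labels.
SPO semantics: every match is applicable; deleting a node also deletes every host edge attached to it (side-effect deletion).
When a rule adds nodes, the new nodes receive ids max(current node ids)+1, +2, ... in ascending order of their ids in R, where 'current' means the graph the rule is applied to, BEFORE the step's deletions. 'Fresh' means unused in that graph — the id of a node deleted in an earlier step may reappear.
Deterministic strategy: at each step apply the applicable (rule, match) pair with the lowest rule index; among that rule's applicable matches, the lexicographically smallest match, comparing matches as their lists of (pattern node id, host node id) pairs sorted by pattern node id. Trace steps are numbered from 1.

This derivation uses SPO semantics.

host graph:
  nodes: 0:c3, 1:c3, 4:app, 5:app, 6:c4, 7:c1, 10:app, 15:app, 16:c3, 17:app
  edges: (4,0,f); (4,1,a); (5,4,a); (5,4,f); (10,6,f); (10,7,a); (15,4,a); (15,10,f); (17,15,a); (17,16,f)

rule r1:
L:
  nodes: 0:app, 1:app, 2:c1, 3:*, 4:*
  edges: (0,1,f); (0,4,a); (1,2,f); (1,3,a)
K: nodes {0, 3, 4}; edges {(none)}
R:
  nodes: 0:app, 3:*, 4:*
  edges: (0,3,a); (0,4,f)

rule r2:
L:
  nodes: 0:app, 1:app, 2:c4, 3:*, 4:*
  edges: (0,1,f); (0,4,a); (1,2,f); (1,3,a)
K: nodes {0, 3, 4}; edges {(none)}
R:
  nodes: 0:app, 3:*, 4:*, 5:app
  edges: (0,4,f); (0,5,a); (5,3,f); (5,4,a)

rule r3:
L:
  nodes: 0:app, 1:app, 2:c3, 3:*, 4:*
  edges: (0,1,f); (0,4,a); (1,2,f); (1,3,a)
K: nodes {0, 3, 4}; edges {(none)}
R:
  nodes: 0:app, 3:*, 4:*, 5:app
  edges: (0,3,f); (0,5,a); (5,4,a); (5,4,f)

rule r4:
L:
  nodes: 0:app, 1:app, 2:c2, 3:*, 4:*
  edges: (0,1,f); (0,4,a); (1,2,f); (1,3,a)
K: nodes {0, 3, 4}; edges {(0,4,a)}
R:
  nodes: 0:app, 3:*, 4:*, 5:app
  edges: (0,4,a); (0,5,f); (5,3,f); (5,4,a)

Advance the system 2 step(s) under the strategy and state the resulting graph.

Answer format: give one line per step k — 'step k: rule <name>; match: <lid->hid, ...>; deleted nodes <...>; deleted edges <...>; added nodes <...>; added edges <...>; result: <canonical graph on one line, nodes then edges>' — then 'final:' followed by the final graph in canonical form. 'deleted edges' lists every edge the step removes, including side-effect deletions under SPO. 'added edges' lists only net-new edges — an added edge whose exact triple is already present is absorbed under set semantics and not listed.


step 1: rule r2; match: 0->15, 1->10, 2->6, 3->7, 4->4; deleted nodes 6, 10; deleted edges (10,6,f); (10,7,a); (15,4,a); (15,10,f); added nodes 18; added edges (15,4,f); (15,18,a); (18,4,a); (18,7,f); result: nodes: 0:c3, 1:c3, 4:app, 5:app, 7:c1, 15:app, 16:c3, 17:app, 18:app edges: (4,0,f); (4,1,a); (5,4,a); (5,4,f); (15,4,f); (15,18,a); (17,15,a); (17,16,f); (18,4,a); (18,7,f)
step 2: rule r3; match: 0->15, 1->4, 2->0, 3->1, 4->18; deleted nodes 0, 4; deleted edges (4,0,f); (4,1,a); (5,4,a); (5,4,f); (15,4,f); (15,18,a); (18,4,a); added nodes 19; added edges (15,1,f); (15,19,a); (19,18,a); (19,18,f); result: nodes: 1:c3, 5:app, 7:c1, 15:app, 16:c3, 17:app, 18:app, 19:app edges: (15,1,f); (15,19,a); (17,15,a); (17,16,f); (18,7,f); (19,18,a); (19,18,f)
final:
nodes: 1:c3, 5:app, 7:c1, 15:app, 16:c3, 17:app, 18:app, 19:app
edges: (15,1,f); (15,19,a); (17,15,a); (17,16,f); (18,7,f); (19,18,a); (19,18,f)


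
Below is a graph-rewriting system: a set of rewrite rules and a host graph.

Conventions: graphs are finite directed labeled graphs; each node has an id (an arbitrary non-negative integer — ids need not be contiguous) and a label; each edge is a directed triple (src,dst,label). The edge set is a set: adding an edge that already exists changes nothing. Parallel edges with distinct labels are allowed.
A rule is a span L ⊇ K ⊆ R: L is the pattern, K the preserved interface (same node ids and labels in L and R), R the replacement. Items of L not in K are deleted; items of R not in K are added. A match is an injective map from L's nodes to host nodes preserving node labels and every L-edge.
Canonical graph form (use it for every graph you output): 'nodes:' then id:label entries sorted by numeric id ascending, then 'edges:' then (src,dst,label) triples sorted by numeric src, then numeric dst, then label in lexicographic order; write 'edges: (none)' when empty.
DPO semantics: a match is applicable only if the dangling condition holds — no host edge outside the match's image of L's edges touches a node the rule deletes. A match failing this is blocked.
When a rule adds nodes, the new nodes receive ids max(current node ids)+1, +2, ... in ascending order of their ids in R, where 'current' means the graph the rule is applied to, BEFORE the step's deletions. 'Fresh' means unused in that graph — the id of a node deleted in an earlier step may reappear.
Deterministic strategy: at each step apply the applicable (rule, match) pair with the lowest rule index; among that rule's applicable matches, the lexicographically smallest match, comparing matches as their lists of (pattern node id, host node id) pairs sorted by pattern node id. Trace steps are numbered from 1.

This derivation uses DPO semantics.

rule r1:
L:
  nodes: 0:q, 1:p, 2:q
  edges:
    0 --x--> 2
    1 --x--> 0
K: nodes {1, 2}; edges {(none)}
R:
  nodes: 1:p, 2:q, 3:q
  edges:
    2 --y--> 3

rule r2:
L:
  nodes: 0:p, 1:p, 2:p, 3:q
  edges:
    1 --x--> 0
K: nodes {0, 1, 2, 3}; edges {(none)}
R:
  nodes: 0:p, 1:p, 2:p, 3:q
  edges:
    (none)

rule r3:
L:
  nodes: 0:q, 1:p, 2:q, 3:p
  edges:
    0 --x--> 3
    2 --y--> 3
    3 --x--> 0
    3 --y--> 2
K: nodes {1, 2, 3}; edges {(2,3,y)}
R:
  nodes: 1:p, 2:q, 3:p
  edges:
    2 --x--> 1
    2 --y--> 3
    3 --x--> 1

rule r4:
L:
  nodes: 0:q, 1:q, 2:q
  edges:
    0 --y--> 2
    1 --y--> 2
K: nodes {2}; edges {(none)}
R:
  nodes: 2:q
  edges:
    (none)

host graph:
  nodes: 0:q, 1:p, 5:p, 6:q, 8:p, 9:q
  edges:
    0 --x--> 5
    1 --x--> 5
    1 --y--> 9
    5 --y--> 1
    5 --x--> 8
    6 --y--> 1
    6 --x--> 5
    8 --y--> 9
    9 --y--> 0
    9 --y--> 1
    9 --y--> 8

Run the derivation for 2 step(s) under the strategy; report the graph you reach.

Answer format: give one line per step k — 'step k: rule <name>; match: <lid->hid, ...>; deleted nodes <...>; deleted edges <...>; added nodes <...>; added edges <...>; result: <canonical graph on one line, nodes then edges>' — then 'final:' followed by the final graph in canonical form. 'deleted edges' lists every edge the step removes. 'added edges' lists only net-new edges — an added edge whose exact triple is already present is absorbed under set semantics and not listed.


step 1: rule r2; match: 0->5, 1->1, 2->8, 3->0; deleted nodes (none); deleted edges (1,5,x); added nodes (none); added edges (none); result: nodes: 0:q, 1:p, 5:p, 6:q, 8:p, 9:q edges: (0,5,x); (1,9,y); (5,1,y); (5,8,x); (6,1,y); (6,5,x); (8,9,y); (9,0,y); (9,1,y); (9,8,y)
step 2: rule r2; match: 0->8, 1->5, 2->1, 3->0; deleted nodes (none); deleted edges (5,8,x); added nodes (none); added edges (none); result: nodes: 0:q, 1:p, 5:p, 6:q, 8:p, 9:q edges: (0,5,x); (1,9,y); (5,1,y); (6,1,y); (6,5,x); (8,9,y); (9,0,y); (9,1,y); (9,8,y)
final:
nodes: 0:q, 1:p, 5:p, 6:q, 8:p, 9:q
edges: (0,5,x); (1,9,y); (5,1,y); (6,1,y); (6,5,x); (8,9,y); (9,0,y); (9,1,y); (9,8,y)


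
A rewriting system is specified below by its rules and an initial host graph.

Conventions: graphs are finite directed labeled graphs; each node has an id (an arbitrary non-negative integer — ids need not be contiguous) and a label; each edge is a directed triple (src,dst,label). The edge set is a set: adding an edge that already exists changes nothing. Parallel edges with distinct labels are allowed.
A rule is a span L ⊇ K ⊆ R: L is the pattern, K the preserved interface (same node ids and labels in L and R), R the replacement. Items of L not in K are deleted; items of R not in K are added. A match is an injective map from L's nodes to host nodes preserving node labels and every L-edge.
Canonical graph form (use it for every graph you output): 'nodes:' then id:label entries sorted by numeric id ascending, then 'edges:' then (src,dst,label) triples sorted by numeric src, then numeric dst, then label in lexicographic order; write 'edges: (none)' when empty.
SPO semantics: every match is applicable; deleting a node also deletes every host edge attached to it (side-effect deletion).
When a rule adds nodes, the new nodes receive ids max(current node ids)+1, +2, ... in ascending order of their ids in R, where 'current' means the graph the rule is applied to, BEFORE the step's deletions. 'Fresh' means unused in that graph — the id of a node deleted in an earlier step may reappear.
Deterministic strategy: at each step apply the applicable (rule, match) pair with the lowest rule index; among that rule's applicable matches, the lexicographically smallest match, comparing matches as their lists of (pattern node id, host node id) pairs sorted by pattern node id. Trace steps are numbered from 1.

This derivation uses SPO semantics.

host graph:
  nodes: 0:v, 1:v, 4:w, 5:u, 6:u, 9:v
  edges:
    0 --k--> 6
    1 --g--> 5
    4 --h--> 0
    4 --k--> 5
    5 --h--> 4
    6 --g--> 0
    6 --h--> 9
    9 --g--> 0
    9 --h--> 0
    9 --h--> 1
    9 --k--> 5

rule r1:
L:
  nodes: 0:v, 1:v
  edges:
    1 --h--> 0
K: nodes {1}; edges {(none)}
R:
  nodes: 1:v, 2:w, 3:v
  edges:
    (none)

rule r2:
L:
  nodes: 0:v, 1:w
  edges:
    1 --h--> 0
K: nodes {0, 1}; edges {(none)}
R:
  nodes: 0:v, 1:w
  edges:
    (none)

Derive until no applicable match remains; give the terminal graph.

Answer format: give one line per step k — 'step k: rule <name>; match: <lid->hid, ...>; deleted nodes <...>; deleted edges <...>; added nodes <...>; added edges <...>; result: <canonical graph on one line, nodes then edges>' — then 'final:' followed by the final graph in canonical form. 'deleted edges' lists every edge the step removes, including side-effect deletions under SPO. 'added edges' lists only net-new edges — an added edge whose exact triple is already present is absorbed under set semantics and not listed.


step 1: rule r1; match: 0->0, 1->9; deleted nodes 0; deleted edges (0,6,k); (4,0,h); (6,0,g); (9,0,g); (9,0,h); added nodes 10, 11; added edges (none); result: nodes: 1:v, 4:w, 5:u, 6:u, 9:v, 10:w, 11:v edges: (1,5,g); (4,5,k); (5,4,h); (6,9,h); (9,1,h); (9,5,k)
step 2: rule r1; match: 0->1, 1->9; deleted nodes 1; deleted edges (1,5,g); (9,1,h); added nodes 12, 13; added edges (none); result: nodes: 4:w, 5:u, 6:u, 9:v, 10:w, 11:v, 12:w, 13:v edges: (4,5,k); (5,4,h); (6,9,h); (9,5,k)
final:
nodes: 4:w, 5:u, 6:u, 9:v, 10:w, 11:v, 12:w, 13:v
edges: (4,5,k); (5,4,h); (6,9,h); (9,5,k)


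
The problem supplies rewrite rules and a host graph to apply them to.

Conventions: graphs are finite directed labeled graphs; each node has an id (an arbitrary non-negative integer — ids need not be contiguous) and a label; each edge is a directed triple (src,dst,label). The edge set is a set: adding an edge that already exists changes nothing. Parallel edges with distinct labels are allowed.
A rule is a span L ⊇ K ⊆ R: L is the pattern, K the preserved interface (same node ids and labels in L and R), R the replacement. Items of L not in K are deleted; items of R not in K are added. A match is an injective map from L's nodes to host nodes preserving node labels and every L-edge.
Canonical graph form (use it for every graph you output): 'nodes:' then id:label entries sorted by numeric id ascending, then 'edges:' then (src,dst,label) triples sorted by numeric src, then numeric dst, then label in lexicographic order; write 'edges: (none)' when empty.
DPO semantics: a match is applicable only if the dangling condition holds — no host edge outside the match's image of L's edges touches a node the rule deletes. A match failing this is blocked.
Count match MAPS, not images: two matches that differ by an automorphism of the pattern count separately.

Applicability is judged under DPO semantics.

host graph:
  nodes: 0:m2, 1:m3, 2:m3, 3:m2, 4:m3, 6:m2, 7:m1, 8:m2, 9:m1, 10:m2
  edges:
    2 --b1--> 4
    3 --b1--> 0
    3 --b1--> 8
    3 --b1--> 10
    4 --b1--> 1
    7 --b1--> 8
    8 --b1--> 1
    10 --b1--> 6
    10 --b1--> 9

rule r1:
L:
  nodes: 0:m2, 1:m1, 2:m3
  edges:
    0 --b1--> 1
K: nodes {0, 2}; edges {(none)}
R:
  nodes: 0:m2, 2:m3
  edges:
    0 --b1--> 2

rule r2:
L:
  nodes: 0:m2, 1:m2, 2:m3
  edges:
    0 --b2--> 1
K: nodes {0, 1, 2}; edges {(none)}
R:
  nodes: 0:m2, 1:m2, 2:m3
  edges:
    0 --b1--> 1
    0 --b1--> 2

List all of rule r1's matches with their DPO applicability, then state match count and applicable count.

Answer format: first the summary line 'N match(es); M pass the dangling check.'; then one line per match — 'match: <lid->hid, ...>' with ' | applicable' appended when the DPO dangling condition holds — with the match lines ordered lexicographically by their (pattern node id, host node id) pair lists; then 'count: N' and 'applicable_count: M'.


3 match(es); 3 pass the dangling check.
match: 0->10, 1->9, 2->1 | applicable
match: 0->10, 1->9, 2->2 | applicable
match: 0->10, 1->9, 2->4 | applicable
count: 3
applicable_count: 3


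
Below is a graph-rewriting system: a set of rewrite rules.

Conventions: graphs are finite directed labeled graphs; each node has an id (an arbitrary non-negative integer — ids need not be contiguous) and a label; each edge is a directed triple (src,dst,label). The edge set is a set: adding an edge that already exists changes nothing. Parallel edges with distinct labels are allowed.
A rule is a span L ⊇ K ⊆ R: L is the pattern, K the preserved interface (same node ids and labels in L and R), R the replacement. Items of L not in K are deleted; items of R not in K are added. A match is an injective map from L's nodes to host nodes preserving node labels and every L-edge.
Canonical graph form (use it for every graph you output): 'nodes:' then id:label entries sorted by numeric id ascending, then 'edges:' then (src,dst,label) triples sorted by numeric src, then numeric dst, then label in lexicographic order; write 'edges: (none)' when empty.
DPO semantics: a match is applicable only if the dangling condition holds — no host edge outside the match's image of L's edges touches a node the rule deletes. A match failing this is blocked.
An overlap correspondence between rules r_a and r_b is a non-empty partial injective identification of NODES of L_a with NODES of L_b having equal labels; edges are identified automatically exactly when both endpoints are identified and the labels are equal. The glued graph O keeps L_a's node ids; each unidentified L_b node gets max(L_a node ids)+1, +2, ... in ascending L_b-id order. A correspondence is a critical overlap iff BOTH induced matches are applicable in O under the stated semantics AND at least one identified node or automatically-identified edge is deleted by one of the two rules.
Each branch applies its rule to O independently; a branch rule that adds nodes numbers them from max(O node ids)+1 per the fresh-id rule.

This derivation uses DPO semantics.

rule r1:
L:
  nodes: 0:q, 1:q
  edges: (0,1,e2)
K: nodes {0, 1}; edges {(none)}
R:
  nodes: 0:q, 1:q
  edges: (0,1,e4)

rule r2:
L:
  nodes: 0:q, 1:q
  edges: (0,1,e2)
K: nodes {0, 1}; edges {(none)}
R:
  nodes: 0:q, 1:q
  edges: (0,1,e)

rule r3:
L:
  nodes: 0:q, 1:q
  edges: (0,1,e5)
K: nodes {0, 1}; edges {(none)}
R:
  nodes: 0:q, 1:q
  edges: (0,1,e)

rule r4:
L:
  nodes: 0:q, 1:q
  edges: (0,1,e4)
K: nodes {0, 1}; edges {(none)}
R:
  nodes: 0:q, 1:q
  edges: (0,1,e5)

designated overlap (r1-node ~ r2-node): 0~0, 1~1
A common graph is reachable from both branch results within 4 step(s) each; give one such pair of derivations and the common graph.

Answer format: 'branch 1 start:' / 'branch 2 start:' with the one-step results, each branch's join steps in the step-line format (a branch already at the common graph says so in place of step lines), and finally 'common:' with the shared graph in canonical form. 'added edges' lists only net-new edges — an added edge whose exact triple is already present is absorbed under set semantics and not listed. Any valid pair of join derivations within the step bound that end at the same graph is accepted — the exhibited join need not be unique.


branch 1 start:
nodes: 0:q, 1:q
edges: (0,1,e4)
branch 2 start:
nodes: 0:q, 1:q
edges: (0,1,e)
branch 1 step 1: rule r4; match: 0->0, 1->1; deleted nodes (none); deleted edges (0,1,e4); added nodes (none); added edges (0,1,e5); result: nodes: 0:q, 1:q edges: (0,1,e5)
branch 1 step 2: rule r3; match: 0->0, 1->1; deleted nodes (none); deleted edges (0,1,e5); added nodes (none); added edges (0,1,e); result: nodes: 0:q, 1:q edges: (0,1,e)
branch 2: already at the common graph (0 steps)
common:
nodes: 0:q, 1:q
edges: (0,1,e)


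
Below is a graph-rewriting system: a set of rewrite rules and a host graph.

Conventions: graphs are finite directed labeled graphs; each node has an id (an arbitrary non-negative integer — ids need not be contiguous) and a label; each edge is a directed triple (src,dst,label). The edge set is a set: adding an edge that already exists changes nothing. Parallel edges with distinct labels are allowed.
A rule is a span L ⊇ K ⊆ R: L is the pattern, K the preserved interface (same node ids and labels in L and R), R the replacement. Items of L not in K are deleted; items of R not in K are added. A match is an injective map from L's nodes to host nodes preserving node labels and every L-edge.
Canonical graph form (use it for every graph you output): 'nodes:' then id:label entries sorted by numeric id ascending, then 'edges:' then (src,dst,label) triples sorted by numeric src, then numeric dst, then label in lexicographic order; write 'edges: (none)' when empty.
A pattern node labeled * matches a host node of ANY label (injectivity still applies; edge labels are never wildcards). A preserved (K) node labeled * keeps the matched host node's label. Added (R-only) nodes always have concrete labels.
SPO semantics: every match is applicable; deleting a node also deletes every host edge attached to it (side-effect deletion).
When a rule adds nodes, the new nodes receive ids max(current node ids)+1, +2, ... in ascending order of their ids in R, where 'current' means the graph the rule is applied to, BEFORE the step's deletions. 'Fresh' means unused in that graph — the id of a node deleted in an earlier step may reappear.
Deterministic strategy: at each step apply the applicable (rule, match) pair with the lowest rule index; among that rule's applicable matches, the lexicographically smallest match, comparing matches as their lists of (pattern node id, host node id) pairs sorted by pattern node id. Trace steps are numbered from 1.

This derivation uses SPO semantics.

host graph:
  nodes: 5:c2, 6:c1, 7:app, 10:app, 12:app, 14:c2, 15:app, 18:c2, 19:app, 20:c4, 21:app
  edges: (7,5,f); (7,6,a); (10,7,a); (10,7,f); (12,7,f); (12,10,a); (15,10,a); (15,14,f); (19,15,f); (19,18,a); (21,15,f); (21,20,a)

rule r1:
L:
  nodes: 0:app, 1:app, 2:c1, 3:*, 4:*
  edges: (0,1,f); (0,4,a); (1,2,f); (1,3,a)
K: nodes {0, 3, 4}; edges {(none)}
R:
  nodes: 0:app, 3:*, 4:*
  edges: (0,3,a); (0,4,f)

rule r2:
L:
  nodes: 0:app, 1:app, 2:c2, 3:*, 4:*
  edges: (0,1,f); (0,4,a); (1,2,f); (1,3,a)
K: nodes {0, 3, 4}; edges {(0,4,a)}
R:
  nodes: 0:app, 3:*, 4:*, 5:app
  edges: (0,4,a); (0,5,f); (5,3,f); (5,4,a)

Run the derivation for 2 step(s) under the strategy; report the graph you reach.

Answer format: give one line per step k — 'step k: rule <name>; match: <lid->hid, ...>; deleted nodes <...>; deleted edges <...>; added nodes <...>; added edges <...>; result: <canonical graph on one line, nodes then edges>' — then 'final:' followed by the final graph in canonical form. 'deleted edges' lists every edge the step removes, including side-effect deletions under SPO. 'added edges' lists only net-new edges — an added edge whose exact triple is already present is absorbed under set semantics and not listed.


step 1: rule r2; match: 0->12, 1->7, 2->5, 3->6, 4->10; deleted nodes 5, 7; deleted edges (7,5,f); (7,6,a); (10,7,a); (10,7,f); (12,7,f); added nodes 22; added edges (12,22,f); (22,6,f); (22,10,a); result: nodes: 6:c1, 10:app, 12:app, 14:c2, 15:app, 18:c2, 19:app, 20:c4, 21:app, 22:app edges: (12,10,a); (12,22,f); (15,10,a); (15,14,f); (19,15,f); (19,18,a); (21,15,f); (21,20,a); (22,6,f); (22,10,a)
step 2: rule r2; match: 0->19, 1->15, 2->14, 3->10, 4->18; deleted nodes 14, 15; deleted edges (15,10,a); (15,14,f); (19,15,f); (21,15,f); added nodes 23; added edges (19,23,f); (23,10,f); (23,18,a); result: nodes: 6:c1, 10:app, 12:app, 18:c2, 19:app, 20:c4, 21:app, 22:app, 23:app edges: (12,10,a); (12,22,f); (19,18,a); (19,23,f); (21,20,a); (22,6,f); (22,10,a); (23,10,f); (23,18,a)
final:
nodes: 6:c1, 10:app, 12:app, 18:c2, 19:app, 20:c4, 21:app, 22:app, 23:app
edges: (12,10,a); (12,22,f); (19,18,a); (19,23,f); (21,20,a); (22,6,f); (22,10,a); (23,10,f); (23,18,a)


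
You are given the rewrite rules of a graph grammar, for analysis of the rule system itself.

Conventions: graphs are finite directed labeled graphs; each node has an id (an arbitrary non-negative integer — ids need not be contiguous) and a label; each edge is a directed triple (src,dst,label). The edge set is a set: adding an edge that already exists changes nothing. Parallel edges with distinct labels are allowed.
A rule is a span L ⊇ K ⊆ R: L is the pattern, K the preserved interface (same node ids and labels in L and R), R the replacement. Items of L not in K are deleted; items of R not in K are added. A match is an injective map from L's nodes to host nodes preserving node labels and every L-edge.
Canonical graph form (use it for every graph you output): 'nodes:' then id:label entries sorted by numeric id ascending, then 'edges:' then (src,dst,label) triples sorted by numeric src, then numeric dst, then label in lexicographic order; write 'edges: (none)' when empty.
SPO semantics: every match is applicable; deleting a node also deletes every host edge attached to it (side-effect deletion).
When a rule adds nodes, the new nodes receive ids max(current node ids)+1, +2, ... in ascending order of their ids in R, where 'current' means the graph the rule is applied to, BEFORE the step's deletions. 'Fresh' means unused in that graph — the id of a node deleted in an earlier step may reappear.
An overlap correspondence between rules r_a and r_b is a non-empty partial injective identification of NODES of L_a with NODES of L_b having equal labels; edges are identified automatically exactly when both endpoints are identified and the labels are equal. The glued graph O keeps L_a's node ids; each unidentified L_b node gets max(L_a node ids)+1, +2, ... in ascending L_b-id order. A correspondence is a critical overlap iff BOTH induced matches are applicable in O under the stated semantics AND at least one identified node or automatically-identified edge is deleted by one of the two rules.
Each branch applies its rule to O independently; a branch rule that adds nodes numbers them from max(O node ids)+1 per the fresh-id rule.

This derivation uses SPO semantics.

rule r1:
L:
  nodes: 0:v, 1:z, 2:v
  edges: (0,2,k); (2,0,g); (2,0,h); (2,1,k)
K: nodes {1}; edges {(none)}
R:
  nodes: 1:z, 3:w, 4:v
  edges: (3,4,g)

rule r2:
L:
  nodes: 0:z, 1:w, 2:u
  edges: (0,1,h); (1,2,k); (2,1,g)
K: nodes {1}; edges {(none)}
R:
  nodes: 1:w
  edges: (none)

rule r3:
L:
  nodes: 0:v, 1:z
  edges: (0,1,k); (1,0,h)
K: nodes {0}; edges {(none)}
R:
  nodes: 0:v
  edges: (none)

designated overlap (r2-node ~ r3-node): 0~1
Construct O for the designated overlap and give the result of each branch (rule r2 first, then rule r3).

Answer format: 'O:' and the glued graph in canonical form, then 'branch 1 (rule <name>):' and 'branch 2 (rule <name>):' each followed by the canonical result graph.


O:
nodes: 0:z, 1:w, 2:u, 3:v
edges: (0,1,h); (0,3,h); (1,2,k); (2,1,g); (3,0,k)
branch 1 (rule r2):
nodes: 1:w, 3:v
edges: (none)
branch 2 (rule r3):
nodes: 1:w, 2:u, 3:v
edges: (1,2,k); (2,1,g)
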